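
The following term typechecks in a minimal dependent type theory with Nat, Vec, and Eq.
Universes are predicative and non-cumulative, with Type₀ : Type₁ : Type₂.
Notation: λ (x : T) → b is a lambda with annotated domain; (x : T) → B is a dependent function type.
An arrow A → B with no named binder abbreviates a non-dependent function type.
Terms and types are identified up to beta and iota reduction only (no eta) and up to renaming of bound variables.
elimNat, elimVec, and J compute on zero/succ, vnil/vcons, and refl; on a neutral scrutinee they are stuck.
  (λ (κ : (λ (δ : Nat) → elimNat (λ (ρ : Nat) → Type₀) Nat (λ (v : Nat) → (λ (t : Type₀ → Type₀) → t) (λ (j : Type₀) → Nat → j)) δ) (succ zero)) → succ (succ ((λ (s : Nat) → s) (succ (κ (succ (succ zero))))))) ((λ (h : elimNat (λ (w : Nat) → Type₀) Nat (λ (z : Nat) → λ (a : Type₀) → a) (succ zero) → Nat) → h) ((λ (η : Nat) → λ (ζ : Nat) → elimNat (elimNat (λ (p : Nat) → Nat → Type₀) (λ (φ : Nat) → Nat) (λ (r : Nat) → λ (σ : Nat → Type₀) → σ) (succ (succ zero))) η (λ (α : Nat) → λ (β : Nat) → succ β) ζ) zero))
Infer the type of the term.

type:
  Nat


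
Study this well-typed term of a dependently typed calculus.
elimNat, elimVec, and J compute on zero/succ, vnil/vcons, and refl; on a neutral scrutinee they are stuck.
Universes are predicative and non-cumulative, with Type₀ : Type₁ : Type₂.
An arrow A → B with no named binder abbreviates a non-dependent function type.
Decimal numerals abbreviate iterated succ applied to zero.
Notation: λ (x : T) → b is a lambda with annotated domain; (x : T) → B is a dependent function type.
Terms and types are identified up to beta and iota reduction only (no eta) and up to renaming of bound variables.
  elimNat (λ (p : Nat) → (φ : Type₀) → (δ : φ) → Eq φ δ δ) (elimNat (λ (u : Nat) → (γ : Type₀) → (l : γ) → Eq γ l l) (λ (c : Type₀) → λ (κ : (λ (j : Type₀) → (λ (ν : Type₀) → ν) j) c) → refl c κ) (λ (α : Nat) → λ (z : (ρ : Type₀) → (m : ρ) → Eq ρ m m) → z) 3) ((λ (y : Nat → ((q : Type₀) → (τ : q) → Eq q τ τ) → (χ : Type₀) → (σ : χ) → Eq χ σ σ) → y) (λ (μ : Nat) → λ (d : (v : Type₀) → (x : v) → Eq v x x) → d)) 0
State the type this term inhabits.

inferred type:
  (p : Type₀) → (φ : p) → Eq p φ φ


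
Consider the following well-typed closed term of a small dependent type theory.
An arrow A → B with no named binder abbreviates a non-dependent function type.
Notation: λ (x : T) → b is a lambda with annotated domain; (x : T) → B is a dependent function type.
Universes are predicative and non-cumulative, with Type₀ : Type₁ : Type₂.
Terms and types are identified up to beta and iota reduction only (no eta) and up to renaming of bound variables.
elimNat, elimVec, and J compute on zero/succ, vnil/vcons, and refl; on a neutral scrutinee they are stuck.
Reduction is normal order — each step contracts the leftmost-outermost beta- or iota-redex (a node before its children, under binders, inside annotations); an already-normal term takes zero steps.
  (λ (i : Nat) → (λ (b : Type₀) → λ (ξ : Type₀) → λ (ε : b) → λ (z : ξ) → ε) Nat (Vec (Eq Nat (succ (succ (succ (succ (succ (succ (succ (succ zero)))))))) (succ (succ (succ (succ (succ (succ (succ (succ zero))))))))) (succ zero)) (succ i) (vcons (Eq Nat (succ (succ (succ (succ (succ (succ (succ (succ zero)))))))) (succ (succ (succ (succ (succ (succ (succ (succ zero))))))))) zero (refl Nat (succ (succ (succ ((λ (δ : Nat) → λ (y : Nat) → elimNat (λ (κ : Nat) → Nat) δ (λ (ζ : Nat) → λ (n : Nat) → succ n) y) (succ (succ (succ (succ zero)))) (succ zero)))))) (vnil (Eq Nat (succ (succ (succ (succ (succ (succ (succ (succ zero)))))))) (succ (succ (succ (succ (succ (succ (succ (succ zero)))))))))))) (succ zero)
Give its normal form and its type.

normal form:
  succ (succ zero)
type:
  Nat
observation: the leftmost-outermost redex is a beta-redex, and normalization takes 5 steps.


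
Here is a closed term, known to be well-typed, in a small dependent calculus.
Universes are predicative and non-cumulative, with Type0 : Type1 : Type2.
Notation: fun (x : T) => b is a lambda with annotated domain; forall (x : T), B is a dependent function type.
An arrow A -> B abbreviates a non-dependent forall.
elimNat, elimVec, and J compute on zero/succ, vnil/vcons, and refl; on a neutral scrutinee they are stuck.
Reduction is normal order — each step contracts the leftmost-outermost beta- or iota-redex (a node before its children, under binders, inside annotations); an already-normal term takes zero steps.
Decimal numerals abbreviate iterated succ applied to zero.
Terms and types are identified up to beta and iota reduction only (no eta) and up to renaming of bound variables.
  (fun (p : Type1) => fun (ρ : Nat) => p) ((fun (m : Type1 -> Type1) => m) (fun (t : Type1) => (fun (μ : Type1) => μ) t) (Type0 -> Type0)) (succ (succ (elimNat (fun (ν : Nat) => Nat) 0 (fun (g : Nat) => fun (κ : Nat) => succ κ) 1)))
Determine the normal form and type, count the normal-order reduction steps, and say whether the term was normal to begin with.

resulting normal form:
  Type0 -> Type0
the term's type:
  Type1
steps to reach normal form (normal order): 5
started in normal form: no
first contracted redex: a beta-redex


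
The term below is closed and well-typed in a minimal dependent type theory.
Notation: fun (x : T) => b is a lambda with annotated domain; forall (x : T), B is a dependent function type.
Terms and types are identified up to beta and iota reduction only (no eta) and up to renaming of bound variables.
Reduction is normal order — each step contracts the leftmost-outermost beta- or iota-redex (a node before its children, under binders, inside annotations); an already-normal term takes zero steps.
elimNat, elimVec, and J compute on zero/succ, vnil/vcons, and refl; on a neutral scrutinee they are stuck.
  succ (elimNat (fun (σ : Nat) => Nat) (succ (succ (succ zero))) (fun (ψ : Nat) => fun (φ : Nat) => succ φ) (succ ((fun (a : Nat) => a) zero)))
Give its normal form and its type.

normal form:
  succ (succ (succ (succ (succ zero))))
type:
  Nat
observation: reduction starts at an elimNat iota-redex, and 5 normal-order steps reach the normal form.


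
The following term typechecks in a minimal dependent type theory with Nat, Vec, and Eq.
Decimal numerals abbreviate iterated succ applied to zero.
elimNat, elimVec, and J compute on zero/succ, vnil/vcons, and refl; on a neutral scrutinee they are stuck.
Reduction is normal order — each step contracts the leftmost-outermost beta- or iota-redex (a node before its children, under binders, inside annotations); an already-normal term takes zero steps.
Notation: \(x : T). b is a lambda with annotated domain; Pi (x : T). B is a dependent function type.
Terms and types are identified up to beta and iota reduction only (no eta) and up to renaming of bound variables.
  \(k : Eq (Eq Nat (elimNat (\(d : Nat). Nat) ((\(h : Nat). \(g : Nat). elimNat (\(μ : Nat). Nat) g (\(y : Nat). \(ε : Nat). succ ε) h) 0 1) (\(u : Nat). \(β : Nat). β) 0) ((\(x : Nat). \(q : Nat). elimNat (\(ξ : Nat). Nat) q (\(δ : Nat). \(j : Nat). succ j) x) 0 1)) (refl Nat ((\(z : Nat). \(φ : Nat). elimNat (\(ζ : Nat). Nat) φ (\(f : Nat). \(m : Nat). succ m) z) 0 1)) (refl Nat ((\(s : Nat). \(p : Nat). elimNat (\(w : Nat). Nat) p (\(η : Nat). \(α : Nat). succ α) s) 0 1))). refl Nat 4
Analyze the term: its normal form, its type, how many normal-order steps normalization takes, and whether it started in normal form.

resulting normal form:
  \(k : Eq (Eq Nat 1 1) (refl Nat 1) (refl Nat 1)). refl Nat 4
type:
  Pi (k : Eq (Eq Nat 1 1) (refl Nat 1) (refl Nat 1)). Eq Nat 4 4
steps to reach normal form (normal order): 13
term was already normal: no
first contracted redex: an elimNat iota-redex


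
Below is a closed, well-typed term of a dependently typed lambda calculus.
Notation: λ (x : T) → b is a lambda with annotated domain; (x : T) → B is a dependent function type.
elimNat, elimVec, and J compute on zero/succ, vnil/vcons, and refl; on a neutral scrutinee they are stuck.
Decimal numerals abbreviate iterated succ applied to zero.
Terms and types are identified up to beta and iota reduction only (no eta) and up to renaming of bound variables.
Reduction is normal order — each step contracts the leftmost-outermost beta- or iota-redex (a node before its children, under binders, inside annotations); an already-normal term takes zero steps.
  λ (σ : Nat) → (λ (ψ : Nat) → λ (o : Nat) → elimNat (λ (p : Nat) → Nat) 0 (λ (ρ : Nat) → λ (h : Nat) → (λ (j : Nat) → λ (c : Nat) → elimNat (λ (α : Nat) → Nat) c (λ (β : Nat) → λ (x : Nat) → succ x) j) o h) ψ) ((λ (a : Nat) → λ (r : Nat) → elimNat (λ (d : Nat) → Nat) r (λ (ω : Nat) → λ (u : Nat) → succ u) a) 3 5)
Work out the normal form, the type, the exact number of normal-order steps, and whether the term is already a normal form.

resulting normal form:
  λ (σ : Nat) → λ (ψ : Nat) → elimNat (λ (o : Nat) → Nat) (elimNat (λ (p : Nat) → Nat) (elimNat (λ (ρ : Nat) → Nat) (elimNat (λ (h : Nat) → Nat) (elimNat (λ (j : Nat) → Nat) (elimNat (λ (c : Nat) → Nat) (elimNat (λ (α : Nat) → Nat) (elimNat (λ (β : Nat) → Nat) 0 (λ (x : Nat) → λ (a : Nat) → succ a) ψ) (λ (r : Nat) → λ (d : Nat) → succ d) ψ) (λ (ω : Nat) → λ (u : Nat) → succ u) ψ) (λ (θ : Nat) → λ (y : Nat) → succ y) ψ) (λ (φ : Nat) → λ (l : Nat) → succ l) ψ) (λ (s : Nat) → λ (q : Nat) → succ q) ψ) (λ (e : Nat) → λ (κ : Nat) → succ κ) ψ) (λ (g : Nat) → λ (i : Nat) → succ i) ψ
the term's type:
  (σ : Nat) → (ψ : Nat) → Nat
normal-order step count: 40
already normal: no
first contracted redex: a beta-redex


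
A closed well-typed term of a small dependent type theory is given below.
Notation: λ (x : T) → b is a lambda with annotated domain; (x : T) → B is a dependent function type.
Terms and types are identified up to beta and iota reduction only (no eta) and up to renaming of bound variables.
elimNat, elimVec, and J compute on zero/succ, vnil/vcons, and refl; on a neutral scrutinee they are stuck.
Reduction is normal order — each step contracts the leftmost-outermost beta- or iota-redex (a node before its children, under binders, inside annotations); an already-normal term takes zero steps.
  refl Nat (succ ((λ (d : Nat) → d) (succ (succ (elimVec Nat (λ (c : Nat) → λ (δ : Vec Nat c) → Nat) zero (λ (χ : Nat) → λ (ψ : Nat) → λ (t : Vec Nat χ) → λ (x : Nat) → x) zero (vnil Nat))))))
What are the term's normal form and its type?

reduced normal form:
  refl Nat (succ (succ (succ zero)))
type:
  Eq Nat (succ (succ (succ zero))) (succ (succ (succ zero)))
observation: normalization takes exactly 2 steps under the normal-order strategy.


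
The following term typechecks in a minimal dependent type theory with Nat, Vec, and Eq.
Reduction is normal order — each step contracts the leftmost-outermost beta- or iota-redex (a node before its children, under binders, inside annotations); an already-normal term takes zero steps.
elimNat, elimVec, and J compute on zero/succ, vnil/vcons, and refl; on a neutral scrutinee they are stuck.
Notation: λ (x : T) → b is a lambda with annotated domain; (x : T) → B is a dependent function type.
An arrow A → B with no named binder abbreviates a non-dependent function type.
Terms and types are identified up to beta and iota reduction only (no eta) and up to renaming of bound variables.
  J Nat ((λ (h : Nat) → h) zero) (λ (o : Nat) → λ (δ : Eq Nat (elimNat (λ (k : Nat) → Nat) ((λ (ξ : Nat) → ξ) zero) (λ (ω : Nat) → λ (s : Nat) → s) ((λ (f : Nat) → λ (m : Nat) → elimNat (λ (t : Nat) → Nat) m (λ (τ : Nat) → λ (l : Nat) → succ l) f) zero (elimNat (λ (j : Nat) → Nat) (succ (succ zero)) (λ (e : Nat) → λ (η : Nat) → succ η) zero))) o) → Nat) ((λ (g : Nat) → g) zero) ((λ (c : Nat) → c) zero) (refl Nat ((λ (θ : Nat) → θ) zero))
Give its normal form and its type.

resulting normal form:
  zero
the term's type:
  Nat


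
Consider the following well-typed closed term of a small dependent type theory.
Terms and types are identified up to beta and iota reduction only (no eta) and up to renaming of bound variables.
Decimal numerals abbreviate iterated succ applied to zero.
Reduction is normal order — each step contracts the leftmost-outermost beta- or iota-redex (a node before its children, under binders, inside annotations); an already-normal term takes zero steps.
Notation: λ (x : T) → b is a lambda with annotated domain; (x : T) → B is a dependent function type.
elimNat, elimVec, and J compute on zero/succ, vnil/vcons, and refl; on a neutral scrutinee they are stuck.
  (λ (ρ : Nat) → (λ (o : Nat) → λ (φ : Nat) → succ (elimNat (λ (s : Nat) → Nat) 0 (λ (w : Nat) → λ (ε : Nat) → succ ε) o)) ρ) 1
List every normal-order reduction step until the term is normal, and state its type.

normal-order reduction sequence:
  (λ (ρ : Nat) → (λ (o : Nat) → λ (φ : Nat) → succ (elimNat (λ (s : Nat) → Nat) 0 (λ (w : Nat) → λ (ε : Nat) → succ ε) o)) ρ) 1
  ~> (λ (ρ : Nat) → λ (o : Nat) → succ (elimNat (λ (φ : Nat) → Nat) 0 (λ (s : Nat) → λ (w : Nat) → succ w) ρ)) 1
  ~> λ (ρ : Nat) → succ (elimNat (λ (o : Nat) → Nat) 0 (λ (φ : Nat) → λ (s : Nat) → succ s) 1)
  ~> λ (ρ : Nat) → succ ((λ (o : Nat) → λ (φ : Nat) → succ φ) 0 (elimNat (λ (s : Nat) → Nat) 0 (λ (w : Nat) → λ (ε : Nat) → succ ε) 0))
  ~> λ (ρ : Nat) → succ ((λ (o : Nat) → succ o) (elimNat (λ (φ : Nat) → Nat) 0 (λ (s : Nat) → λ (w : Nat) → succ w) 0))
  ~> λ (ρ : Nat) → succ (succ (elimNat (λ (o : Nat) → Nat) 0 (λ (φ : Nat) → λ (s : Nat) → succ s) 0))
  ~> λ (ρ : Nat) → 2
inferred type:
  (ρ : Nat) → Nat


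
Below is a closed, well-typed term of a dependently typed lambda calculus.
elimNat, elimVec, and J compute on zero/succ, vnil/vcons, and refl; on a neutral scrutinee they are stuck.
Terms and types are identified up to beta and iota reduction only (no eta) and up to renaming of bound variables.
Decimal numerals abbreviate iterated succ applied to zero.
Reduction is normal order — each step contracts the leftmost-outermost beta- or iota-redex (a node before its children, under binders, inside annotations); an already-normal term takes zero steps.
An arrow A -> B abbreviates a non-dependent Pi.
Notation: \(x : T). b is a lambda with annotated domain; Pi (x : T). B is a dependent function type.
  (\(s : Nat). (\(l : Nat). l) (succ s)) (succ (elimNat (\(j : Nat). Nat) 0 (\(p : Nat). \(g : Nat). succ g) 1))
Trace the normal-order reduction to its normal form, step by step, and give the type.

normal-order reduction:
  (\(s : Nat). (\(l : Nat). l) (succ s)) (succ (elimNat (\(j : Nat). Nat) 0 (\(p : Nat). \(g : Nat). succ g) 1))
  ~> (\(s : Nat). s) (succ (succ (elimNat (\(l : Nat). Nat) 0 (\(j : Nat). \(p : Nat). succ p) 1)))
  ~> succ (succ (elimNat (\(s : Nat). Nat) 0 (\(l : Nat). \(j : Nat). succ j) 1))
  ~> succ (succ ((\(s : Nat). \(l : Nat). succ l) 0 (elimNat (\(j : Nat). Nat) 0 (\(p : Nat). \(g : Nat). succ g) 0)))
  ~> succ (succ ((\(s : Nat). succ s) (elimNat (\(l : Nat). Nat) 0 (\(j : Nat). \(p : Nat). succ p) 0)))
  ~> succ (succ (succ (elimNat (\(s : Nat). Nat) 0 (\(l : Nat). \(j : Nat). succ j) 0)))
  ~> 3
type:
  Nat


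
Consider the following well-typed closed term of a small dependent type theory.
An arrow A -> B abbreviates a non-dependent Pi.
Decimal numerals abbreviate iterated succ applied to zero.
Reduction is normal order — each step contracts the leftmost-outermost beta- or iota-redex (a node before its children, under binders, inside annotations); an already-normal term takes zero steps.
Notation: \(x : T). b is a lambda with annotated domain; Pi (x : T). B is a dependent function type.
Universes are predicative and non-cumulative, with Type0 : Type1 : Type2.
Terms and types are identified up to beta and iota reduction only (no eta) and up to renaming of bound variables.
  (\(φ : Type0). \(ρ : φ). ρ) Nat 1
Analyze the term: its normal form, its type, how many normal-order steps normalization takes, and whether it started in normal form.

normal form:
  1
inferred type:
  Nat
reduction steps (normal order): 2
started in normal form: no
first contracted redex: a beta-redex


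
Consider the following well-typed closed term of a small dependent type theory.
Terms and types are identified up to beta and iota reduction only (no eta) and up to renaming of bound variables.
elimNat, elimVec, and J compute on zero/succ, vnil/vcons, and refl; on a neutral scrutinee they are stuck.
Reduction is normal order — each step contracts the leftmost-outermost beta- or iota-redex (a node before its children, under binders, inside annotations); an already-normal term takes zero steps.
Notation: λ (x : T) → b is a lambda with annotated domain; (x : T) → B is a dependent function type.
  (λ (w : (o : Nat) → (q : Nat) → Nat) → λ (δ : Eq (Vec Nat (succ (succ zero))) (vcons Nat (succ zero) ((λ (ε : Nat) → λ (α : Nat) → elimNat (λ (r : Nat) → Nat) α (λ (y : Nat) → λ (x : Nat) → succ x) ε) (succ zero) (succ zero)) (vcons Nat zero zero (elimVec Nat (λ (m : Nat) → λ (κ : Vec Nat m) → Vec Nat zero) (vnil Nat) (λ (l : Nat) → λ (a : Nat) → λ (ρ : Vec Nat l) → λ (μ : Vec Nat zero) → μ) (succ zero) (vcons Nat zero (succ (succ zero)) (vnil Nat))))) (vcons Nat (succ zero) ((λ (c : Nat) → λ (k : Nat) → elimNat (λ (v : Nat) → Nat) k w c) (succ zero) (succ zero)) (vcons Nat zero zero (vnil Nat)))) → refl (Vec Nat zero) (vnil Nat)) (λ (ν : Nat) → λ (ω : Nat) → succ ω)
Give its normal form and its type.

resulting normal form:
  λ (w : Eq (Vec Nat (succ (succ zero))) (vcons Nat (succ zero) (succ (succ zero)) (vcons Nat zero zero (vnil Nat))) (vcons Nat (succ zero) (succ (succ zero)) (vcons Nat zero zero (vnil Nat)))) → refl (Vec Nat zero) (vnil Nat)
type:
  (w : Eq (Vec Nat (succ (succ zero))) (vcons Nat (succ zero) (succ (succ zero)) (vcons Nat zero zero (vnil Nat))) (vcons Nat (succ zero) (succ (succ zero)) (vcons Nat zero zero (vnil Nat)))) → Eq (Vec Nat zero) (vnil Nat) (vnil Nat)


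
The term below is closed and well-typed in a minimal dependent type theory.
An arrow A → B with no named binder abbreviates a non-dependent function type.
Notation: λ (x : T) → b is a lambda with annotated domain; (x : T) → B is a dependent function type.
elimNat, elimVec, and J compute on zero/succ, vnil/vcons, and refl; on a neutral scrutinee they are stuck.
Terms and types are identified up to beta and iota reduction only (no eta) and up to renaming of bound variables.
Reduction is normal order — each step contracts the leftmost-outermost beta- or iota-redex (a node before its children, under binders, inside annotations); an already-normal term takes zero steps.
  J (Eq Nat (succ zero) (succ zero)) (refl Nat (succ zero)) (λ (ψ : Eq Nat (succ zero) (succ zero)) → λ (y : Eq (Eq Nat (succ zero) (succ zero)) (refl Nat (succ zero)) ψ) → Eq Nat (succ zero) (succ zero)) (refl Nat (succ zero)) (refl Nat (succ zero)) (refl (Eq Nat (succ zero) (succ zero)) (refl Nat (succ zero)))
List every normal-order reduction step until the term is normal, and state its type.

reduction (normal order):
  J (Eq Nat (succ zero) (succ zero)) (refl Nat (succ zero)) (λ (ψ : Eq Nat (succ zero) (succ zero)) → λ (y : Eq (Eq Nat (succ zero) (succ zero)) (refl Nat (succ zero)) ψ) → Eq Nat (succ zero) (succ zero)) (refl Nat (succ zero)) (refl Nat (succ zero)) (refl (Eq Nat (succ zero) (succ zero)) (refl Nat (succ zero)))
  ~> refl Nat (succ zero)
inferred type:
  Eq Nat (succ zero) (succ zero)


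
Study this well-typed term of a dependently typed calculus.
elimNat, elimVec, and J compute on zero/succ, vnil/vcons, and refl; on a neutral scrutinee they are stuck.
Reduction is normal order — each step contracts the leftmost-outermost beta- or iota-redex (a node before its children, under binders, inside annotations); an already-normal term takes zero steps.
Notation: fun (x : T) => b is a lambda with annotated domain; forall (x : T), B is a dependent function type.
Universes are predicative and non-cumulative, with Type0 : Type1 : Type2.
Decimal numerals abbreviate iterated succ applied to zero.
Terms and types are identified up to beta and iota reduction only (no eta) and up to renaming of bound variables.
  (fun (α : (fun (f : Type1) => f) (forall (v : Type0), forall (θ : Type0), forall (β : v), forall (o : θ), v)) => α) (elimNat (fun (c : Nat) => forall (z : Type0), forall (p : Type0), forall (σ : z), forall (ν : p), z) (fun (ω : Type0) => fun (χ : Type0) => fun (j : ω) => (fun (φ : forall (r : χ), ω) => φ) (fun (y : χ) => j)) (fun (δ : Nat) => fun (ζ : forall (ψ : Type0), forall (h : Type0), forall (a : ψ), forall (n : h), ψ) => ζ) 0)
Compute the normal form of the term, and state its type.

resulting normal form:
  fun (α : Type0) => fun (f : Type0) => fun (v : α) => fun (θ : f) => v
inferred type:
  forall (α : Type0), forall (f : Type0), forall (v : α), forall (θ : f), α
observation: the first redex contracted is a beta-redex; the normal form is reached in 3 normal-order steps.


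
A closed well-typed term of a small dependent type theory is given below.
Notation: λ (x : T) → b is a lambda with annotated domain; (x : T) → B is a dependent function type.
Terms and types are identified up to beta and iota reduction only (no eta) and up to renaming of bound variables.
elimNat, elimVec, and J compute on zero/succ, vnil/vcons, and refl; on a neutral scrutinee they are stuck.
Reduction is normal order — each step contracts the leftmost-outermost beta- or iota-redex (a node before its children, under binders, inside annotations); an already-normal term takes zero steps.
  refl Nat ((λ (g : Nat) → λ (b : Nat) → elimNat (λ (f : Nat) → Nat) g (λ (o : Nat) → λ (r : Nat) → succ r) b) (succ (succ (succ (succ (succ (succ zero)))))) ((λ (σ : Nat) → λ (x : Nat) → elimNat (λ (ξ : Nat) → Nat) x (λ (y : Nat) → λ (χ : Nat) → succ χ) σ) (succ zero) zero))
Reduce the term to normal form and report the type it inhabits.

normal form:
  refl Nat (succ (succ (succ (succ (succ (succ (succ zero)))))))
type:
  Eq Nat (succ (succ (succ (succ (succ (succ (succ zero))))))) (succ (succ (succ (succ (succ (succ (succ zero)))))))
observation: normalization takes exactly 12 steps under the normal-order strategy.


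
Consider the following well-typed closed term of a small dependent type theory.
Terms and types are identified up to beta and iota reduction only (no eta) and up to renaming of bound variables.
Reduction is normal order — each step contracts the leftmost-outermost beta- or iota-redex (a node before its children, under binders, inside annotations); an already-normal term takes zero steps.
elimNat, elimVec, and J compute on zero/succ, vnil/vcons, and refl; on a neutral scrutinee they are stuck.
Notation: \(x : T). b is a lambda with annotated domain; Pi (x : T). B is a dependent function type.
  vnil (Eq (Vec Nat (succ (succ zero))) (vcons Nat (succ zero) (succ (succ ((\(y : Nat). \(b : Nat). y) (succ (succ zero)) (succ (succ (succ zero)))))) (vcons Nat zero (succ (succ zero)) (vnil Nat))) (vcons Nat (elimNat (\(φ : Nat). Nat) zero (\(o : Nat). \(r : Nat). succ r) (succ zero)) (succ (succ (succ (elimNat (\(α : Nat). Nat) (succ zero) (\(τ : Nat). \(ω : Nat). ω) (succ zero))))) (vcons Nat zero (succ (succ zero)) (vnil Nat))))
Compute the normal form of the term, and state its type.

reduced normal form:
  vnil (Eq (Vec Nat (succ (succ zero))) (vcons Nat (succ zero) (succ (succ (succ (succ zero)))) (vcons Nat zero (succ (succ zero)) (vnil Nat))) (vcons Nat (succ zero) (succ (succ (succ (succ zero)))) (vcons Nat zero (succ (succ zero)) (vnil Nat))))
the term's type:
  Vec (Eq (Vec Nat (succ (succ zero))) (vcons Nat (succ zero) (succ (succ (succ (succ zero)))) (vcons Nat zero (succ (succ zero)) (vnil Nat))) (vcons Nat (succ zero) (succ (succ (succ (succ zero)))) (vcons Nat zero (succ (succ zero)) (vnil Nat)))) zero


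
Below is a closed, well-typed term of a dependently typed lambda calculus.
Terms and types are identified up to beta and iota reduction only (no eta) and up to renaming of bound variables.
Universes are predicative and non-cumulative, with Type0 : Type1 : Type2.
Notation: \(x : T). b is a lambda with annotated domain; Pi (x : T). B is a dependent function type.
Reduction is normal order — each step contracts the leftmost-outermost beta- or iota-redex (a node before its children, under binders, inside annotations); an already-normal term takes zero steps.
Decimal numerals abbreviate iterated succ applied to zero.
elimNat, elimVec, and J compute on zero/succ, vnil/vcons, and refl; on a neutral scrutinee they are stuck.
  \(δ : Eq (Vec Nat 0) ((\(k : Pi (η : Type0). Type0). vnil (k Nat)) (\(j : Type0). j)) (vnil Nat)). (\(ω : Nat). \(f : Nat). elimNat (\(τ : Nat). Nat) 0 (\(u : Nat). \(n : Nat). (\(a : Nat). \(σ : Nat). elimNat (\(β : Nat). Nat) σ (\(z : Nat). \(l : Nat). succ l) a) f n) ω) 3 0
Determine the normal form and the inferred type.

normal form:
  \(δ : Eq (Vec Nat 0) (vnil Nat) (vnil Nat)). 0
inferred type:
  Pi (δ : Eq (Vec Nat 0) (vnil Nat) (vnil Nat)). Nat


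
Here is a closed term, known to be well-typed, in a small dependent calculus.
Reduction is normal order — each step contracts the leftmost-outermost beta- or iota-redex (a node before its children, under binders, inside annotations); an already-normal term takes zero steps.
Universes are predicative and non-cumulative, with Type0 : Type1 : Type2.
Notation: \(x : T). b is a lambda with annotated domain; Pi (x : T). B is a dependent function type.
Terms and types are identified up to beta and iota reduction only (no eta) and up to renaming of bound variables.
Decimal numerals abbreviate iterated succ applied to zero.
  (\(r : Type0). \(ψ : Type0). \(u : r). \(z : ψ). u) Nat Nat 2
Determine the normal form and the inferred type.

resulting normal form:
  \(r : Nat). 2
type:
  Pi (r : Nat). Nat
observation: 3 normal-order steps normalize the term, beginning with a beta-redex.


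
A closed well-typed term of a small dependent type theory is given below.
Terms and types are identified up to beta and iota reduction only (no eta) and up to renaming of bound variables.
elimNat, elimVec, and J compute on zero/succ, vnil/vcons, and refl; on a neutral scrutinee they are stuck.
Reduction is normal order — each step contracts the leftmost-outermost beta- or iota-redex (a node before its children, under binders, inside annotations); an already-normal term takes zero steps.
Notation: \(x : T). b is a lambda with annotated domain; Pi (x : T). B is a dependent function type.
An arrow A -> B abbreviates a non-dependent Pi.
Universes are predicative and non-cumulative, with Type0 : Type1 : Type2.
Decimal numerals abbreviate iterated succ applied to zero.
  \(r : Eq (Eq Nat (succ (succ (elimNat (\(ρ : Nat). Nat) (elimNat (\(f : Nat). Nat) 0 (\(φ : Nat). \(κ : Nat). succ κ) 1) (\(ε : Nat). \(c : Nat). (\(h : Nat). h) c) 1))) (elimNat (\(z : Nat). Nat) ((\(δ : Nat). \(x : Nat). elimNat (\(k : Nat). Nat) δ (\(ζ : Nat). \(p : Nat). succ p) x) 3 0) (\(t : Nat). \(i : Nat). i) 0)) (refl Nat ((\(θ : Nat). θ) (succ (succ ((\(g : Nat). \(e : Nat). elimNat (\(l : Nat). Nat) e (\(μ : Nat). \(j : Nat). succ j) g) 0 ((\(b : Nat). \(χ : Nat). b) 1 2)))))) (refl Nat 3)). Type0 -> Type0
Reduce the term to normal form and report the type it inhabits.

normal form:
  \(r : Eq (Eq Nat 3 3) (refl Nat 3) (refl Nat 3)). Type0 -> Type0
inferred type:
  Eq (Eq Nat 3 3) (refl Nat 3) (refl Nat 3) -> Type1
observation: the term reaches its normal form after 19 normal-order steps.


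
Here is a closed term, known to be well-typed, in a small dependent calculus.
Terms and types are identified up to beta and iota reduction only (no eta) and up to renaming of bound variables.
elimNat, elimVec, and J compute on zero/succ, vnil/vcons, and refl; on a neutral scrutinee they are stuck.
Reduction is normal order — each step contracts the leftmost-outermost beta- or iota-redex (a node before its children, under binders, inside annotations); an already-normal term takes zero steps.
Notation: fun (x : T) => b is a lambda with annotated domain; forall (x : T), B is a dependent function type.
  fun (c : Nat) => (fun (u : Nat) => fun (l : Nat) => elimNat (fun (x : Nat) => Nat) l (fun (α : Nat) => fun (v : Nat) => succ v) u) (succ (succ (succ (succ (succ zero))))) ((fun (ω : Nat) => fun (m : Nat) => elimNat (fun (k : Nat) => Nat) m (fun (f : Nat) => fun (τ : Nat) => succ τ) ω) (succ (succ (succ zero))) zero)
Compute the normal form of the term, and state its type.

normal form:
  fun (c : Nat) => succ (succ (succ (succ (succ (succ (succ (succ zero)))))))
the term's type:
  forall (c : Nat), Nat


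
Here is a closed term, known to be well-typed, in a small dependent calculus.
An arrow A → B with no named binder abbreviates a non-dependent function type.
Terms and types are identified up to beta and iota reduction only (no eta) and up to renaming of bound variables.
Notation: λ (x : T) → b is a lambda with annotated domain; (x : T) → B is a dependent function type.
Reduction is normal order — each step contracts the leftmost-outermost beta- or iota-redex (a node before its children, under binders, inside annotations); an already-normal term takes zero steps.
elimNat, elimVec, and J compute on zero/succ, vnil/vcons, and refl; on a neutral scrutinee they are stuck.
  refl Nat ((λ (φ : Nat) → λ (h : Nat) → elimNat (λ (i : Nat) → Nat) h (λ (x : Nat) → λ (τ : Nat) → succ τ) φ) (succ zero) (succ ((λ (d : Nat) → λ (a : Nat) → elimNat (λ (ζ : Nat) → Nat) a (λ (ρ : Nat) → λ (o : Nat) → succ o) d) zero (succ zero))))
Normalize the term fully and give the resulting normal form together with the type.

reduced normal form:
  refl Nat (succ (succ (succ zero)))
type:
  Eq Nat (succ (succ (succ zero))) (succ (succ (succ zero)))
observation: the term reaches its normal form after 9 normal-order steps.


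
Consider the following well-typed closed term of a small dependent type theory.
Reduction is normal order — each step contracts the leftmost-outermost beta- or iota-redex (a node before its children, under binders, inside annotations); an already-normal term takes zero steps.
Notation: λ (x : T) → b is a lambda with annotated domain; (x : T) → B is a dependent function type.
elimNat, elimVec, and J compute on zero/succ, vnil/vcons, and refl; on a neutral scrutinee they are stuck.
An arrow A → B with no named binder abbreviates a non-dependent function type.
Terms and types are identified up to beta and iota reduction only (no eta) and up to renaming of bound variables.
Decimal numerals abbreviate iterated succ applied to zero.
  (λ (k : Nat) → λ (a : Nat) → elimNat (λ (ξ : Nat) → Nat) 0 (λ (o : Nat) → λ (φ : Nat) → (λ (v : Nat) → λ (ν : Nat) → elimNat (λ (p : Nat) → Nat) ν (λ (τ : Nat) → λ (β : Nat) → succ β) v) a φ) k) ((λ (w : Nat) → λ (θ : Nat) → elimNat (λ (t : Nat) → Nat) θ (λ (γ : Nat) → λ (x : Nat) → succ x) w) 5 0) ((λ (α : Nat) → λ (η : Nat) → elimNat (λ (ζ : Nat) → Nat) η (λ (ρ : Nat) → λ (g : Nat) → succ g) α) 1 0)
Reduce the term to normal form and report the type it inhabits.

normal form:
  5
the term's type:
  Nat


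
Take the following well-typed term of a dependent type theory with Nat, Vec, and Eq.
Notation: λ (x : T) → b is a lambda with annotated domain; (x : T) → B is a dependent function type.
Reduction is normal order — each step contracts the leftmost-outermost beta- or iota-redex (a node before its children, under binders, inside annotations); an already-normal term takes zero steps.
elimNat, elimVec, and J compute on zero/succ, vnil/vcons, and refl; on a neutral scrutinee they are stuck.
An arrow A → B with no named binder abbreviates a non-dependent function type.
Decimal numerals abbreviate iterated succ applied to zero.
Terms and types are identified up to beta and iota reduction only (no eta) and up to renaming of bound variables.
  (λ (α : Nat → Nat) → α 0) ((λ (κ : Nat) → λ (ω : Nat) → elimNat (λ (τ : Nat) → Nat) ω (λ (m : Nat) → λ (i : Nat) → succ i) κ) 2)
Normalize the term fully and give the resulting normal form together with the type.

normal form:
  2
type:
  Nat
observation: the first redex contracted is a beta-redex; the normal form is reached in 10 normal-order steps.


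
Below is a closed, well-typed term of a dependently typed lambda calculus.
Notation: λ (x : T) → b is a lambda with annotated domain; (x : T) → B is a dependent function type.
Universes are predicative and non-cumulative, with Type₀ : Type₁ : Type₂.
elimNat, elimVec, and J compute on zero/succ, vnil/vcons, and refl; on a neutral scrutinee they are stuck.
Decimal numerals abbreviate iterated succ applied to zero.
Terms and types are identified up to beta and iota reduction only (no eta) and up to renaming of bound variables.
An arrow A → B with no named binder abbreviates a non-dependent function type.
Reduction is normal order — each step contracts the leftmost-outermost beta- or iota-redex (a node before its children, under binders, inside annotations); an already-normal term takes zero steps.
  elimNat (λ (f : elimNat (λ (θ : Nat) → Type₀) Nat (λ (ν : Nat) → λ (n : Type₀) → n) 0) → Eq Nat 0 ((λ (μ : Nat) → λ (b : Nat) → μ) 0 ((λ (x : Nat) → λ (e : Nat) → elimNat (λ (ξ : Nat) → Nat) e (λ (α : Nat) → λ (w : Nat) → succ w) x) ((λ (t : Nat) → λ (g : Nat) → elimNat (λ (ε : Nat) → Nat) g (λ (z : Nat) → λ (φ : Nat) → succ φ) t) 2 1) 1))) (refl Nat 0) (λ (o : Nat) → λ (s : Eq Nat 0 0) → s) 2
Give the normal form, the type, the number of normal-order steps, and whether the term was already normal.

normal form:
  refl Nat 0
type:
  Eq Nat 0 0
reduction steps (normal order): 7
started in normal form: no
first redex: an elimNat iota-redex


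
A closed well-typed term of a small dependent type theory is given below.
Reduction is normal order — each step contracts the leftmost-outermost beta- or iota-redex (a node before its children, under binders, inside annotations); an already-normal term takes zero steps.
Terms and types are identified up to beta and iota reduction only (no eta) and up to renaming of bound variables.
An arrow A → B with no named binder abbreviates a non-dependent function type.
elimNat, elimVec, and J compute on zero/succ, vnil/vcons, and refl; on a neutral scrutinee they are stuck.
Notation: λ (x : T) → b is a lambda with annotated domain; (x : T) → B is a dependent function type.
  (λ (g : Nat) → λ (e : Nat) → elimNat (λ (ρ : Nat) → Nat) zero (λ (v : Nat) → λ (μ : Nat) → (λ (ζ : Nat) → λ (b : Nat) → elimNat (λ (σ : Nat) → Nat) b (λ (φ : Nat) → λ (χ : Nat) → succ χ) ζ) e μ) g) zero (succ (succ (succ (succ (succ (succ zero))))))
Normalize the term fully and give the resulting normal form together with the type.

normal form:
  zero
type:
  Nat
observation: 3 normal-order steps normalize the term, beginning with a beta-redex.


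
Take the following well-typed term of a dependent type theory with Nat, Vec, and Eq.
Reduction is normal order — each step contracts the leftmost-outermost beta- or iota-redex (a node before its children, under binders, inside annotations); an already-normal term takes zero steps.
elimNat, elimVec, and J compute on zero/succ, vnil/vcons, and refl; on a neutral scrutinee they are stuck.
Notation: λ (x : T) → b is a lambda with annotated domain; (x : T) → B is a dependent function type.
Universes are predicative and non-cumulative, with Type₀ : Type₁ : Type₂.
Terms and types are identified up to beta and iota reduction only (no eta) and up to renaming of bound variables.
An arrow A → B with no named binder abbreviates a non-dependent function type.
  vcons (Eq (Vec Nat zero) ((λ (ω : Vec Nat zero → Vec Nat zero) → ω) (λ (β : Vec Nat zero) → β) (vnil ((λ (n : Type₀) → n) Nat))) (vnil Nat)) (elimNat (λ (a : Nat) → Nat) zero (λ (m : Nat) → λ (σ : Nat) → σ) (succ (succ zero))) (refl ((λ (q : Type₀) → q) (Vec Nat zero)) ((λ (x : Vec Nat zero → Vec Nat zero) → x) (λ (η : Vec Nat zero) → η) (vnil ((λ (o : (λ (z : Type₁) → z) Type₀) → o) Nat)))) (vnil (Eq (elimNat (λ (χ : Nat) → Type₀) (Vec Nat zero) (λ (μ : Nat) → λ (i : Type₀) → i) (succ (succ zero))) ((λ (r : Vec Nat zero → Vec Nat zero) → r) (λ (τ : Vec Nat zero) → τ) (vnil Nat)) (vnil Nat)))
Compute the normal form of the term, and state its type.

normal form:
  vcons (Eq (Vec Nat zero) (vnil Nat) (vnil Nat)) zero (refl (Vec Nat zero) (vnil Nat)) (vnil (Eq (Vec Nat zero) (vnil Nat) (vnil Nat)))
inferred type:
  Vec (Eq (Vec Nat zero) (vnil Nat) (vnil Nat)) (succ zero)
observation: the first redex contracted is a beta-redex; the normal form is reached in 23 normal-order steps.


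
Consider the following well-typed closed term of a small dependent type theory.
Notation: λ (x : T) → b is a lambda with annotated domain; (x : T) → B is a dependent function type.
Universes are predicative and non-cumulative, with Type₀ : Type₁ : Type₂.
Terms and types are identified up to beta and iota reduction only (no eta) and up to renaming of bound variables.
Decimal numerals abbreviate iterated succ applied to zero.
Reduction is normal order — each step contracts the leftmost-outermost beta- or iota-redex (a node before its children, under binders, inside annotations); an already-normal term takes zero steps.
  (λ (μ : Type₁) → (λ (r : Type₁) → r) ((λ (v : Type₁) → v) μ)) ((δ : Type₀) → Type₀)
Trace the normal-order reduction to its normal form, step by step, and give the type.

reduction (normal order):
  (λ (μ : Type₁) → (λ (r : Type₁) → r) ((λ (v : Type₁) → v) μ)) ((δ : Type₀) → Type₀)
  ~> (λ (μ : Type₁) → μ) ((λ (r : Type₁) → r) ((v : Type₀) → Type₀))
  ~> (λ (μ : Type₁) → μ) ((r : Type₀) → Type₀)
  ~> (μ : Type₀) → Type₀
inferred type:
  Type₁


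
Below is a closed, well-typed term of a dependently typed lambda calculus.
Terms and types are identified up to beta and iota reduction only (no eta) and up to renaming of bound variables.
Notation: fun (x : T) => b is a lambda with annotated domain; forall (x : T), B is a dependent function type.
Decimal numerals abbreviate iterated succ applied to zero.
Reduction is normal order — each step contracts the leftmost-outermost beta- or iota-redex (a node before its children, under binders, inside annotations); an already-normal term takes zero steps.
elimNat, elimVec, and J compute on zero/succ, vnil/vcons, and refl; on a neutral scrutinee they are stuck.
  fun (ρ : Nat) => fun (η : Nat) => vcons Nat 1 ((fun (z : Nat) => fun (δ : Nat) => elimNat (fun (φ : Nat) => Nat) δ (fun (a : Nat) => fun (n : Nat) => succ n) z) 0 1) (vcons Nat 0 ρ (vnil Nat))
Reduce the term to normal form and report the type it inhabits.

normal form:
  fun (ρ : Nat) => fun (η : Nat) => vcons Nat 1 1 (vcons Nat 0 ρ (vnil Nat))
type:
  forall (ρ : Nat), forall (η : Nat), Vec Nat 2


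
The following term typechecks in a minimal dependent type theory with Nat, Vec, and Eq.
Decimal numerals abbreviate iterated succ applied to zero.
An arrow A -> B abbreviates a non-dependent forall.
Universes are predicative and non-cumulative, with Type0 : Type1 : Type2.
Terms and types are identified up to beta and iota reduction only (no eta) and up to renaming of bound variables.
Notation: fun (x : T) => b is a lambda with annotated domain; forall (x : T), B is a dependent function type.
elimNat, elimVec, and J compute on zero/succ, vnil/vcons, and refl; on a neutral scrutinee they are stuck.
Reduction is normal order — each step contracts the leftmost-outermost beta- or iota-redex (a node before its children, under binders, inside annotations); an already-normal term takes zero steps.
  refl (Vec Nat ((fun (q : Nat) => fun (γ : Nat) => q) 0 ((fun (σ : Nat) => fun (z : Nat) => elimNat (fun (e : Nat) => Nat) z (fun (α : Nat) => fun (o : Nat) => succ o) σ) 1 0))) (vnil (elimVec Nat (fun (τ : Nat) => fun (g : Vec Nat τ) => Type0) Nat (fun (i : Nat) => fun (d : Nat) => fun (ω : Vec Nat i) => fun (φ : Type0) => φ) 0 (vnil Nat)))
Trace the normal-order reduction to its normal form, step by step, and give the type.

reduction (normal order):
  refl (Vec Nat ((fun (q : Nat) => fun (γ : Nat) => q) 0 ((fun (σ : Nat) => fun (z : Nat) => elimNat (fun (e : Nat) => Nat) z (fun (α : Nat) => fun (o : Nat) => succ o) σ) 1 0))) (vnil (elimVec Nat (fun (τ : Nat) => fun (g : Vec Nat τ) => Type0) Nat (fun (i : Nat) => fun (d : Nat) => fun (ω : Vec Nat i) => fun (φ : Type0) => φ) 0 (vnil Nat)))
  ~> refl (Vec Nat ((fun (q : Nat) => 0) ((fun (γ : Nat) => fun (σ : Nat) => elimNat (fun (z : Nat) => Nat) σ (fun (e : Nat) => fun (α : Nat) => succ α) γ) 1 0))) (vnil (elimVec Nat (fun (o : Nat) => fun (τ : Vec Nat o) => Type0) Nat (fun (g : Nat) => fun (i : Nat) => fun (d : Vec Nat g) => fun (ω : Type0) => ω) 0 (vnil Nat)))
  ~> refl (Vec Nat 0) (vnil (elimVec Nat (fun (q : Nat) => fun (γ : Vec Nat q) => Type0) Nat (fun (σ : Nat) => fun (z : Nat) => fun (e : Vec Nat σ) => fun (α : Type0) => α) 0 (vnil Nat)))
  ~> refl (Vec Nat 0) (vnil Nat)
type:
  Eq (Vec Nat 0) (vnil Nat) (vnil Nat)
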